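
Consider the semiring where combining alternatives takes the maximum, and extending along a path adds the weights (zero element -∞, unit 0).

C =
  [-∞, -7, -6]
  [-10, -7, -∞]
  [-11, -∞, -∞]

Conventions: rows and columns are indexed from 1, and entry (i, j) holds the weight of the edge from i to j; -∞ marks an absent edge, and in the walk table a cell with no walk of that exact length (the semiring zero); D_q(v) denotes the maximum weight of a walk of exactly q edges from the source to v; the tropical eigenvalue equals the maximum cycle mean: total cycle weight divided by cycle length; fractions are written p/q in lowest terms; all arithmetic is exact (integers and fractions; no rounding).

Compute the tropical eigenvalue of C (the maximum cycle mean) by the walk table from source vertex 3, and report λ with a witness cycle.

q=0: [-∞, -∞, 0]
q=1: [-11, -∞, -∞]
q=2: [-∞, -18, -17]
q=3: [-28, -25, -∞]
Optimal cycle mean attained by: cycle 2->2, total (-7), length 1.
Answer: λ = -7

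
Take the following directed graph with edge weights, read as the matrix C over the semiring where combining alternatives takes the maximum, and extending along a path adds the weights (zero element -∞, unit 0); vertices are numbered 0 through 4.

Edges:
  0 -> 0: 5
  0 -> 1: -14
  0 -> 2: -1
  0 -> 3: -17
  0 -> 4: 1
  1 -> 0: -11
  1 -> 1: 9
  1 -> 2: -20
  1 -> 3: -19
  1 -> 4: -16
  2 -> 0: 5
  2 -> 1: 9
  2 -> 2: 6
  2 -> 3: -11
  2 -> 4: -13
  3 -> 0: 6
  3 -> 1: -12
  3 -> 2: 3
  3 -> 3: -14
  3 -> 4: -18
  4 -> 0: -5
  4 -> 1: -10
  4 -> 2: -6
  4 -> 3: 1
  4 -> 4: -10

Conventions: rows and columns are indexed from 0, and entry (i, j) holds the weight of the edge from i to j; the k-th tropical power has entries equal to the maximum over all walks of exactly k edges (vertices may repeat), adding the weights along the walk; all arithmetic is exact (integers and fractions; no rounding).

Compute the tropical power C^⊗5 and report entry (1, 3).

C^⊗2:
  [10, 8, 5, 2, 6]
  [-2, 18, -11, -10, -7]
  [11, 18, 12, -5, 6]
  [11, 12, 9, -8, 7]
  [7, 3, 4, -9, -4]
C^⊗3:
  [15, 17, 11, 7, 11]
  [7, 27, -2, -1, 2]
  [17, 27, 18, 7, 12]
  [16, 21, 15, 8, 12]
  [12, 13, 10, -3, 8]
C^⊗4:
  [20, 26, 17, 12, 16]
  [16, 36, 7, 8, 11]
  [23, 36, 24, 13, 18]
  [21, 30, 21, 13, 17]
  [17, 22, 16, 9, 13]
C^⊗5:
  [25, 35, 23, 17, 21]
  [25, 45, 16, 17, 20]
  [29, 45, 30, 19, 24]
  [26, 39, 27, 18, 22]
  [22, 31, 22, 14, 18]
Key observation: the optimum is the walk 1->1->1->1->1->3, with weight 9 + 9 + 9 + 9 + (-19) = 17.
Optimal value attained by: walk 1->1->1->1->1->3.
Answer: (C^⊗5)[1][3] = 17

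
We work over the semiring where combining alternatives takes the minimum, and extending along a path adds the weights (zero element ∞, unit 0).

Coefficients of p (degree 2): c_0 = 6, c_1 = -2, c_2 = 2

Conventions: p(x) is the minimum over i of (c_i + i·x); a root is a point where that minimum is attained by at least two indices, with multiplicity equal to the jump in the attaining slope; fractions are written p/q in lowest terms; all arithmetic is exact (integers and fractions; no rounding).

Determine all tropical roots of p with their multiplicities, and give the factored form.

hull edge (i=0, c=6) to (i=1, c=-2): slope -8, span 1
hull edge (i=1, c=-2) to (i=2, c=2): slope 4, span 1
Factored form: p(x) = 2 ⊗ (x ⊕ (-4)) ⊗ (x ⊕ 8)
Answer: roots = -4 (mult 1), 8 (mult 1)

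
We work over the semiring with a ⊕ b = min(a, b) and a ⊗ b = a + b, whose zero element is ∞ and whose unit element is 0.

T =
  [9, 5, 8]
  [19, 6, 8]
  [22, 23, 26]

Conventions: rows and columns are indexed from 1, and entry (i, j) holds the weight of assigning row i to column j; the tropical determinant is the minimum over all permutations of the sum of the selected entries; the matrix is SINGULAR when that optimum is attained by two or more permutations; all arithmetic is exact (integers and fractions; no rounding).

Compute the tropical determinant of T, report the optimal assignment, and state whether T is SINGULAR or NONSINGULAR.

σ = (1, 2, 3): 9 + 6 + 26 = 41
σ = (1, 3, 2): 9 + 8 + 23 = 40
σ = (2, 1, 3): 5 + 19 + 26 = 50
σ = (2, 3, 1): 5 + 8 + 22 = 35
σ = (3, 1, 2): 8 + 19 + 23 = 50
σ = (3, 2, 1): 8 + 6 + 22 = 36
Optimal value attained by: σ = (2, 3, 1).
Answer: det⊕(T) = 35; verdict: NONSINGULAR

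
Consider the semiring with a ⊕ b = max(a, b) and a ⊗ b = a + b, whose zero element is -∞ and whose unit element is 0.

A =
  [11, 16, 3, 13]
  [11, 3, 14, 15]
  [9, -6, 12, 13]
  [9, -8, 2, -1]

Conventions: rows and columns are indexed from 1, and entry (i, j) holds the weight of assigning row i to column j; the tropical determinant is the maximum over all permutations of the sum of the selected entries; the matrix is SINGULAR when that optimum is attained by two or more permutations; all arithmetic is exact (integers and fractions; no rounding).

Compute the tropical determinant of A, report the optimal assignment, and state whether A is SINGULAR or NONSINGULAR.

σ = (1, 2, 3, 4): 11 + 3 + 12 + (-1) = 25
σ = (1, 2, 4, 3): 11 + 3 + 13 + 2 = 29
σ = (1, 3, 2, 4): 11 + 14 + (-6) + (-1) = 18
σ = (1, 3, 4, 2): 11 + 14 + 13 + (-8) = 30
σ = (1, 4, 2, 3): 11 + 15 + (-6) + 2 = 22
σ = (1, 4, 3, 2): 11 + 15 + 12 + (-8) = 30
σ = (2, 1, 3, 4): 16 + 11 + 12 + (-1) = 38
σ = (2, 1, 4, 3): 16 + 11 + 13 + 2 = 42
σ = (2, 3, 1, 4): 16 + 14 + 9 + (-1) = 38
σ = (2, 3, 4, 1): 16 + 14 + 13 + 9 = 52
σ = (2, 4, 1, 3): 16 + 15 + 9 + 2 = 42
σ = (2, 4, 3, 1): 16 + 15 + 12 + 9 = 52
σ = (3, 1, 2, 4): 3 + 11 + (-6) + (-1) = 7
σ = (3, 1, 4, 2): 3 + 11 + 13 + (-8) = 19
σ = (3, 2, 1, 4): 3 + 3 + 9 + (-1) = 14
σ = (3, 2, 4, 1): 3 + 3 + 13 + 9 = 28
σ = (3, 4, 1, 2): 3 + 15 + 9 + (-8) = 19
σ = (3, 4, 2, 1): 3 + 15 + (-6) + 9 = 21
σ = (4, 1, 2, 3): 13 + 11 + (-6) + 2 = 20
σ = (4, 1, 3, 2): 13 + 11 + 12 + (-8) = 28
σ = (4, 2, 1, 3): 13 + 3 + 9 + 2 = 27
σ = (4, 2, 3, 1): 13 + 3 + 12 + 9 = 37
σ = (4, 3, 1, 2): 13 + 14 + 9 + (-8) = 28
σ = (4, 3, 2, 1): 13 + 14 + (-6) + 9 = 30
Optimal value attained by: σ = (2, 3, 4, 1).
Answer: det⊕(A) = 52; verdict: SINGULAR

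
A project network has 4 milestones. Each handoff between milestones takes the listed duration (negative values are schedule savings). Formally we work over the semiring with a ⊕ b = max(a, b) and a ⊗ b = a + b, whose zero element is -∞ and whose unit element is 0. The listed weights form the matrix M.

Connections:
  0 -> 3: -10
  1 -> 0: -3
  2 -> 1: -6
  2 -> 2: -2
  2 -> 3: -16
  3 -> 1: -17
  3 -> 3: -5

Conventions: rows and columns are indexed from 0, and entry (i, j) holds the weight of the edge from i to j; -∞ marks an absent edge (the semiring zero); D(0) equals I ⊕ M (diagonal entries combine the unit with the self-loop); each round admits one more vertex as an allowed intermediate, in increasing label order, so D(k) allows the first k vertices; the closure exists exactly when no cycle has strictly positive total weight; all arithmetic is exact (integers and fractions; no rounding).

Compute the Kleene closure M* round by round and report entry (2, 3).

D(0):
  [0, -∞, -∞, -10]
  [-3, 0, -∞, -∞]
  [-∞, -6, 0, -16]
  [-∞, -17, -∞, 0]
D(1):
  [0, -∞, -∞, -10]
  [-3, 0, -∞, -13]
  [-∞, -6, 0, -16]
  [-∞, -17, -∞, 0]
D(2):
  [0, -∞, -∞, -10]
  [-3, 0, -∞, -13]
  [-9, -6, 0, -16]
  [-20, -17, -∞, 0]
D(3):
  [0, -∞, -∞, -10]
  [-3, 0, -∞, -13]
  [-9, -6, 0, -16]
  [-20, -17, -∞, 0]
D(4):
  [0, -27, -∞, -10]
  [-3, 0, -∞, -13]
  [-9, -6, 0, -16]
  [-20, -17, -∞, 0]
Answer: M*[2][3] = -16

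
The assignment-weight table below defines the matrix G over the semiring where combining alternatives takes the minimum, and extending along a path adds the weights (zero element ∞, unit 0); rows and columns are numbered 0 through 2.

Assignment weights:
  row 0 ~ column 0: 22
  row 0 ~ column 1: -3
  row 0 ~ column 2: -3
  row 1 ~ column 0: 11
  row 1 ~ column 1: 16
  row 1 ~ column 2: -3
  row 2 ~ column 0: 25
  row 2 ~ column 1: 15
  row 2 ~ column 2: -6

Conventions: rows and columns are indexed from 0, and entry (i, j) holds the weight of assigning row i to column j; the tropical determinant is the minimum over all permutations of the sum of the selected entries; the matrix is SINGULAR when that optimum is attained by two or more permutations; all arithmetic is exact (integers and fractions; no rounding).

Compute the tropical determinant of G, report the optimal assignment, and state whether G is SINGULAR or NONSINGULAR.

σ = (0, 1, 2): 22 + 16 + (-6) = 32
σ = (0, 2, 1): 22 + (-3) + 15 = 34
σ = (1, 0, 2): (-3) + 11 + (-6) = 2
σ = (1, 2, 0): (-3) + (-3) + 25 = 19
σ = (2, 0, 1): (-3) + 11 + 15 = 23
σ = (2, 1, 0): (-3) + 16 + 25 = 38
Optimal value attained by: σ = (1, 0, 2).
Answer: det⊕(G) = 2; verdict: NONSINGULAR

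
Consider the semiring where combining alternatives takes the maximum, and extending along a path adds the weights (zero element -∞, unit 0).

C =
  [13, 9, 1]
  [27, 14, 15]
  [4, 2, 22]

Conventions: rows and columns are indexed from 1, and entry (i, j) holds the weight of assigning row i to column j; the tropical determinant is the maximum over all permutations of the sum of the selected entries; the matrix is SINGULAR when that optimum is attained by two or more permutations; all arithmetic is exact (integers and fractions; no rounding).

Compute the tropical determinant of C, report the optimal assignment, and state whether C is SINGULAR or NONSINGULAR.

σ = (1, 2, 3): 13 + 14 + 22 = 49
σ = (1, 3, 2): 13 + 15 + 2 = 30
σ = (2, 1, 3): 9 + 27 + 22 = 58
σ = (2, 3, 1): 9 + 15 + 4 = 28
σ = (3, 1, 2): 1 + 27 + 2 = 30
σ = (3, 2, 1): 1 + 14 + 4 = 19
Optimal value attained by: σ = (2, 1, 3).
Answer: det⊕(C) = 58; verdict: NONSINGULAR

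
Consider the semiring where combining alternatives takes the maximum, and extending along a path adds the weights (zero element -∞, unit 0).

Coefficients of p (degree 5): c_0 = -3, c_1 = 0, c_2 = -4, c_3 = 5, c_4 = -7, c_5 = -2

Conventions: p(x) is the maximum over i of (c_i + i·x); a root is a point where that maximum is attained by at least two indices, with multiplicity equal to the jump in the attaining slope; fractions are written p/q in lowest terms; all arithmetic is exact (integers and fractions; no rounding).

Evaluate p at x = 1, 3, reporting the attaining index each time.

p(1) = max(-3+0·1=-3, 0+1·1=1, -4+2·1=-2, 5+3·1=8, -7+4·1=-3, -2+5·1=3) = 8 (attained by i=3)
p(3) = max(-3+0·3=-3, 0+1·3=3, -4+2·3=2, 5+3·3=14, -7+4·3=5, -2+5·3=13) = 14 (attained by i=3)
Answer: p(1) = 8; p(3) = 14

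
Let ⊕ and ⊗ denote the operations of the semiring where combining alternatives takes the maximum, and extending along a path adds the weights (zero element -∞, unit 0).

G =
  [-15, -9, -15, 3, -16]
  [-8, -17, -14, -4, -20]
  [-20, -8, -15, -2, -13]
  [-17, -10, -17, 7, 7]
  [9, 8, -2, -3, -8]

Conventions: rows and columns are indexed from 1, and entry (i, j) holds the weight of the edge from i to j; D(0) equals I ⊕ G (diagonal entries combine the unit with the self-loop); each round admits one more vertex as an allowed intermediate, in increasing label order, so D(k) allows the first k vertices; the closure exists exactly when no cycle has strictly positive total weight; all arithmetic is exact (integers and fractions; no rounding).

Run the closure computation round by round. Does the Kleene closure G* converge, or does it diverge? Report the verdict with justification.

Detection: at round 0, diagonal entry (4, 4) turns strictly positive.
Key observation: the cycle 4->4 has total weight 7, which is strictly positive.
Answer: DIVERGES — positive cycle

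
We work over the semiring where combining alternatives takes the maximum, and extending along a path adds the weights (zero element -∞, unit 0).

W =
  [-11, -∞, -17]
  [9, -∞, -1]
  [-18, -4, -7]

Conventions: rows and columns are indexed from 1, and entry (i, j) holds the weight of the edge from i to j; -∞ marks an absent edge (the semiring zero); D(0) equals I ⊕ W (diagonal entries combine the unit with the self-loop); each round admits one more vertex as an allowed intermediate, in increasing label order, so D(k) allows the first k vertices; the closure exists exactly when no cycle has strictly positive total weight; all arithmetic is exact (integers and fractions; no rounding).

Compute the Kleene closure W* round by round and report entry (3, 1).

D(0):
  [0, -∞, -17]
  [9, 0, -1]
  [-18, -4, 0]
D(1):
  [0, -∞, -17]
  [9, 0, -1]
  [-18, -4, 0]
D(2):
  [0, -∞, -17]
  [9, 0, -1]
  [5, -4, 0]
D(3):
  [0, -21, -17]
  [9, 0, -1]
  [5, -4, 0]
Answer: W*[3][1] = 5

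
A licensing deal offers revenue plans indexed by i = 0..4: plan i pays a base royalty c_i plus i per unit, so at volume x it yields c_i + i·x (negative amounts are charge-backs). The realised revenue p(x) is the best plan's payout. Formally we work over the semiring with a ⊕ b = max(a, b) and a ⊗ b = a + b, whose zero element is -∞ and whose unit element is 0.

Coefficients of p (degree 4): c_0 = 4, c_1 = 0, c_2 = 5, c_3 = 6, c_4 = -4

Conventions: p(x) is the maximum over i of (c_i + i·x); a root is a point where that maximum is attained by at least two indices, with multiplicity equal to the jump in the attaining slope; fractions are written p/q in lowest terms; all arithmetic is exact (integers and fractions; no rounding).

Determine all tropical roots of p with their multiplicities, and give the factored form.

hull edge (i=0, c=4) to (i=3, c=6): slope 2/3, span 3
hull edge (i=3, c=6) to (i=4, c=-4): slope -10, span 1
Factored form: p(x) = -4 ⊗ (x ⊕ (-2/3)) ⊗ (x ⊕ (-2/3)) ⊗ (x ⊕ (-2/3)) ⊗ (x ⊕ 10)
Answer: roots = -2/3 (mult 3), 10 (mult 1)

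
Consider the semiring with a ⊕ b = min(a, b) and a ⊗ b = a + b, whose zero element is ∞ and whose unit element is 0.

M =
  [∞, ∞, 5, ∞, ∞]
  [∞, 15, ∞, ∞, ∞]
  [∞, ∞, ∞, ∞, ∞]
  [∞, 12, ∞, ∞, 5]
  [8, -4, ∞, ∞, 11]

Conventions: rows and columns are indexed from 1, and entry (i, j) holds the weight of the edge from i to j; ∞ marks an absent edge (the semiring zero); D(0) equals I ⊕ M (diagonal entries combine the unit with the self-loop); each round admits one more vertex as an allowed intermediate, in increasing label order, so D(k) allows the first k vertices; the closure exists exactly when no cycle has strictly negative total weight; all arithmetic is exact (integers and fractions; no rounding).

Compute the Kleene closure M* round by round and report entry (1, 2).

D(0):
  [0, ∞, 5, ∞, ∞]
  [∞, 0, ∞, ∞, ∞]
  [∞, ∞, 0, ∞, ∞]
  [∞, 12, ∞, 0, 5]
  [8, -4, ∞, ∞, 0]
D(1):
  [0, ∞, 5, ∞, ∞]
  [∞, 0, ∞, ∞, ∞]
  [∞, ∞, 0, ∞, ∞]
  [∞, 12, ∞, 0, 5]
  [8, -4, 13, ∞, 0]
D(2):
  [0, ∞, 5, ∞, ∞]
  [∞, 0, ∞, ∞, ∞]
  [∞, ∞, 0, ∞, ∞]
  [∞, 12, ∞, 0, 5]
  [8, -4, 13, ∞, 0]
D(3):
  [0, ∞, 5, ∞, ∞]
  [∞, 0, ∞, ∞, ∞]
  [∞, ∞, 0, ∞, ∞]
  [∞, 12, ∞, 0, 5]
  [8, -4, 13, ∞, 0]
D(4):
  [0, ∞, 5, ∞, ∞]
  [∞, 0, ∞, ∞, ∞]
  [∞, ∞, 0, ∞, ∞]
  [∞, 12, ∞, 0, 5]
  [8, -4, 13, ∞, 0]
D(5):
  [0, ∞, 5, ∞, ∞]
  [∞, 0, ∞, ∞, ∞]
  [∞, ∞, 0, ∞, ∞]
  [13, 1, 18, 0, 5]
  [8, -4, 13, ∞, 0]
Answer: M*[1][2] = ∞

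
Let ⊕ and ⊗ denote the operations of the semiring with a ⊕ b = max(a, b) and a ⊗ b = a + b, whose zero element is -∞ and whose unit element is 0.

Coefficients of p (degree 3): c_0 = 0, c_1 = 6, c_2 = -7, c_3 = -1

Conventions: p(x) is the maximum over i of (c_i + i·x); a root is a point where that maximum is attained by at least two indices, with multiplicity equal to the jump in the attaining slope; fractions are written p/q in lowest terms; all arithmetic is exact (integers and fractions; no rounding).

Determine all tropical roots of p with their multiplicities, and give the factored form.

hull edge (i=0, c=0) to (i=1, c=6): slope 6, span 1
hull edge (i=1, c=6) to (i=3, c=-1): slope -7/2, span 2
Factored form: p(x) = -1 ⊗ (x ⊕ (-6)) ⊗ (x ⊕ 7/2) ⊗ (x ⊕ 7/2)
Answer: roots = -6 (mult 1), 7/2 (mult 2)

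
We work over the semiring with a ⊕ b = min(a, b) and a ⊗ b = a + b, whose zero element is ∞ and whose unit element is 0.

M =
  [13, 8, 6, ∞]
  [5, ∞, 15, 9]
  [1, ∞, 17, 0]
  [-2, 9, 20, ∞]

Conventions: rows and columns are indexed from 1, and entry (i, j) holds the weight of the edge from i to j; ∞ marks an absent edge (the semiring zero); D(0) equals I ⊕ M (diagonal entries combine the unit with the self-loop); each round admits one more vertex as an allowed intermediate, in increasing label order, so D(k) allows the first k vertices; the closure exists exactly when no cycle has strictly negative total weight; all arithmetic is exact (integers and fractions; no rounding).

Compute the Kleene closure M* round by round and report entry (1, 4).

D(0):
  [0, 8, 6, ∞]
  [5, 0, 15, 9]
  [1, ∞, 0, 0]
  [-2, 9, 20, 0]
D(1):
  [0, 8, 6, ∞]
  [5, 0, 11, 9]
  [1, 9, 0, 0]
  [-2, 6, 4, 0]
D(2):
  [0, 8, 6, 17]
  [5, 0, 11, 9]
  [1, 9, 0, 0]
  [-2, 6, 4, 0]
D(3):
  [0, 8, 6, 6]
  [5, 0, 11, 9]
  [1, 9, 0, 0]
  [-2, 6, 4, 0]
D(4):
  [0, 8, 6, 6]
  [5, 0, 11, 9]
  [-2, 6, 0, 0]
  [-2, 6, 4, 0]
Answer: M*[1][4] = 6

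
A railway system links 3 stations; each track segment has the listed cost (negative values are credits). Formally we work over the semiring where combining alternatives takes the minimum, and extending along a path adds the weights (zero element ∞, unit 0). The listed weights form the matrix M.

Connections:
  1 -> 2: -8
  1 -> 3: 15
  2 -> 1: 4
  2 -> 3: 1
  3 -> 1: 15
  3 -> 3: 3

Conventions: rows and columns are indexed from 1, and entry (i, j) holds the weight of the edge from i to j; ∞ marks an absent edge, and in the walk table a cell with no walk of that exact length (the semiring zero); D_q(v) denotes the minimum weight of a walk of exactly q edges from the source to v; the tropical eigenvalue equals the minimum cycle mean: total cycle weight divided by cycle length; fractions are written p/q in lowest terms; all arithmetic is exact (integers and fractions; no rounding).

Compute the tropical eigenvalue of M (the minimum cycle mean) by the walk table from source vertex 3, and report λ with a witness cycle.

q=0: [∞, ∞, 0]
q=1: [15, ∞, 3]
q=2: [18, 7, 6]
q=3: [11, 10, 8]
Optimal cycle mean attained by: cycle 1->2->1, total (-8) + 4, length 2.
Answer: λ = -2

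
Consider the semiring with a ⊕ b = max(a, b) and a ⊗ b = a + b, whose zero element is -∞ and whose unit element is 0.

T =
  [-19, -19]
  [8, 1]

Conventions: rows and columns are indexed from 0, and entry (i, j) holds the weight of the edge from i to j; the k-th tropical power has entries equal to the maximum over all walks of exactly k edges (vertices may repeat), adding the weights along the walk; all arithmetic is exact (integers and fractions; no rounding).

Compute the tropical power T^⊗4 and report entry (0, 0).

T^⊗2:
  [-11, -18]
  [9, 2]
T^⊗3:
  [-10, -17]
  [10, 3]
T^⊗4:
  [-9, -16]
  [11, 4]
Key observation: the optimum is the walk 0->1->1->1->0, with weight (-19) + 1 + 1 + 8 = -9.
Optimal value attained by: walk 0->1->1->1->0.
Answer: (T^⊗4)[0][0] = -9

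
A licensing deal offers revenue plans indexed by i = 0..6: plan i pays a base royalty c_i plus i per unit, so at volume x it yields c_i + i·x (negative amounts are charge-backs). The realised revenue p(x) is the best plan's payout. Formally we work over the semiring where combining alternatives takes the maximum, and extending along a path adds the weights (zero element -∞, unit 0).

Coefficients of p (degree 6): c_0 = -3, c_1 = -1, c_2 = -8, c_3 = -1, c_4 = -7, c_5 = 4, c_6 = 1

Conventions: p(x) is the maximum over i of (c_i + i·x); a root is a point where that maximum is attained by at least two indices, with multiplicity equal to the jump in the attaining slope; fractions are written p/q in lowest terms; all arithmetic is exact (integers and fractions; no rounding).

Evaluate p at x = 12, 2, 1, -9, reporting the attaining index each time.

p(12) = max(-3+0·12=-3, -1+1·12=11, -8+2·12=16, -1+3·12=35, -7+4·12=41, 4+5·12=64, 1+6·12=73) = 73 (attained by i=6)
p(2) = max(-3+0·2=-3, -1+1·2=1, -8+2·2=-4, -1+3·2=5, -7+4·2=1, 4+5·2=14, 1+6·2=13) = 14 (attained by i=5)
p(1) = max(-3+0·1=-3, -1+1·1=0, -8+2·1=-6, -1+3·1=2, -7+4·1=-3, 4+5·1=9, 1+6·1=7) = 9 (attained by i=5)
p(-9) = max(-3+0·(-9)=-3, -1+1·(-9)=-10, -8+2·(-9)=-26, -1+3·(-9)=-28, -7+4·(-9)=-43, 4+5·(-9)=-41, 1+6·(-9)=-53) = -3 (attained by i=0)
Answer: p(12) = 73; p(2) = 14; p(1) = 9; p(-9) = -3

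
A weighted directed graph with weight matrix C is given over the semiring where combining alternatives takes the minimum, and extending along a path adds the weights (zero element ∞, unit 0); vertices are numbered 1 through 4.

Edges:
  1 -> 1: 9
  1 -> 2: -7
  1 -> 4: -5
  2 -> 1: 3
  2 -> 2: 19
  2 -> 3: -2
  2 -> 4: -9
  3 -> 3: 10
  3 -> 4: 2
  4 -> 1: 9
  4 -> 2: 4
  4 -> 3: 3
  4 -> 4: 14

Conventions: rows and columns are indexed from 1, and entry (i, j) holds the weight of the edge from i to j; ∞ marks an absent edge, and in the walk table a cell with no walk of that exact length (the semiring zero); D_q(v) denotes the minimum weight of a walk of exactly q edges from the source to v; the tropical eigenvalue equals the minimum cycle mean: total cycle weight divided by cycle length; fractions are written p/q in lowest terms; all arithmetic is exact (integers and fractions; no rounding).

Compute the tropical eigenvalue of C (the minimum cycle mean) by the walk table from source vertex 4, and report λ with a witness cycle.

q=0: [∞, ∞, ∞, 0]
q=1: [9, 4, 3, 14]
q=2: [7, 2, 2, -5]
q=3: [4, -1, -2, -7]
q=4: [2, -3, -4, -10]
Optimal cycle mean attained by: cycle 2->4->2, total (-9) + 4, length 2.
Answer: λ = -5/2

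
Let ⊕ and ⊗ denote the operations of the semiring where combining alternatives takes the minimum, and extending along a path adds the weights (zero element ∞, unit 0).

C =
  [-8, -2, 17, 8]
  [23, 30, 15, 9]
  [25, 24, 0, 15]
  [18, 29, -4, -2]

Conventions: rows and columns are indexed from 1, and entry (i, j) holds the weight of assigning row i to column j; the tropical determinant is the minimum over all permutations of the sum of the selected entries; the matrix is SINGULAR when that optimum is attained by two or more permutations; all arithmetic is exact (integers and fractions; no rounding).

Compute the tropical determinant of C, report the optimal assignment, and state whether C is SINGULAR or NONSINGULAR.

σ = (1, 2, 3, 4): (-8) + 30 + 0 + (-2) = 20
σ = (1, 2, 4, 3): (-8) + 30 + 15 + (-4) = 33
σ = (1, 3, 2, 4): (-8) + 15 + 24 + (-2) = 29
σ = (1, 3, 4, 2): (-8) + 15 + 15 + 29 = 51
σ = (1, 4, 2, 3): (-8) + 9 + 24 + (-4) = 21
σ = (1, 4, 3, 2): (-8) + 9 + 0 + 29 = 30
σ = (2, 1, 3, 4): (-2) + 23 + 0 + (-2) = 19
σ = (2, 1, 4, 3): (-2) + 23 + 15 + (-4) = 32
σ = (2, 3, 1, 4): (-2) + 15 + 25 + (-2) = 36
σ = (2, 3, 4, 1): (-2) + 15 + 15 + 18 = 46
σ = (2, 4, 1, 3): (-2) + 9 + 25 + (-4) = 28
σ = (2, 4, 3, 1): (-2) + 9 + 0 + 18 = 25
σ = (3, 1, 2, 4): 17 + 23 + 24 + (-2) = 62
σ = (3, 1, 4, 2): 17 + 23 + 15 + 29 = 84
σ = (3, 2, 1, 4): 17 + 30 + 25 + (-2) = 70
σ = (3, 2, 4, 1): 17 + 30 + 15 + 18 = 80
σ = (3, 4, 1, 2): 17 + 9 + 25 + 29 = 80
σ = (3, 4, 2, 1): 17 + 9 + 24 + 18 = 68
σ = (4, 1, 2, 3): 8 + 23 + 24 + (-4) = 51
σ = (4, 1, 3, 2): 8 + 23 + 0 + 29 = 60
σ = (4, 2, 1, 3): 8 + 30 + 25 + (-4) = 59
σ = (4, 2, 3, 1): 8 + 30 + 0 + 18 = 56
σ = (4, 3, 1, 2): 8 + 15 + 25 + 29 = 77
σ = (4, 3, 2, 1): 8 + 15 + 24 + 18 = 65
Optimal value attained by: σ = (2, 1, 3, 4).
Answer: det⊕(C) = 19; verdict: NONSINGULAR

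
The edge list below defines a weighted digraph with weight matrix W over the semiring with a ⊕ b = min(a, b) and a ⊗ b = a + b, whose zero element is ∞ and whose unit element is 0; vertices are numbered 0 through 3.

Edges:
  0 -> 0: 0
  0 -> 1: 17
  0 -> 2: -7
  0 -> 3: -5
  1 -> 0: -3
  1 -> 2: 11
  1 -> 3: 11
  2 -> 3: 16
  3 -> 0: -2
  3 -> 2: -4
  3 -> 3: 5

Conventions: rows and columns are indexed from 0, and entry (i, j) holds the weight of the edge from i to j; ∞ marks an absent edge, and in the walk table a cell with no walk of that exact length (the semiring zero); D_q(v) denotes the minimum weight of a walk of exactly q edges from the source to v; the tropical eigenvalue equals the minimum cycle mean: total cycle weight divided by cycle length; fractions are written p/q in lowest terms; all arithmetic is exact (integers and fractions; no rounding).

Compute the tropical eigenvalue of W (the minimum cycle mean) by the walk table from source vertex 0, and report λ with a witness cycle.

q=0: [0, ∞, ∞, ∞]
q=1: [0, 17, -7, -5]
q=2: [-7, 17, -9, -5]
q=3: [-7, 10, -14, -12]
q=4: [-14, 10, -16, -12]
Optimal cycle mean attained by: cycle 0->3->0, total (-5) + (-2), length 2.
Answer: λ = -7/2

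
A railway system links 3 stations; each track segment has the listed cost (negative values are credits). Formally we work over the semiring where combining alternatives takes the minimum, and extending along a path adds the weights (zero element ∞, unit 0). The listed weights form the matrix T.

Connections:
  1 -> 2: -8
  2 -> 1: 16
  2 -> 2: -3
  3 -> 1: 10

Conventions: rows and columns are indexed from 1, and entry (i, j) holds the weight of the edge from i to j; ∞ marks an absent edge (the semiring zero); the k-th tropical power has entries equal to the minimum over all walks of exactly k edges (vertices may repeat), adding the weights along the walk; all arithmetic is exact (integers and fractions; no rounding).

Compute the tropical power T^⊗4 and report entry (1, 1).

T^⊗2:
  [8, -11, ∞]
  [13, -6, ∞]
  [∞, 2, ∞]
T^⊗3:
  [5, -14, ∞]
  [10, -9, ∞]
  [18, -1, ∞]
T^⊗4:
  [2, -17, ∞]
  [7, -12, ∞]
  [15, -4, ∞]
Key observation: the optimum is the walk 1->2->2->2->1, with weight (-8) + (-3) + (-3) + 16 = 2.
Optimal value attained by: walk 1->2->2->2->1.
Answer: (T^⊗4)[1][1] = 2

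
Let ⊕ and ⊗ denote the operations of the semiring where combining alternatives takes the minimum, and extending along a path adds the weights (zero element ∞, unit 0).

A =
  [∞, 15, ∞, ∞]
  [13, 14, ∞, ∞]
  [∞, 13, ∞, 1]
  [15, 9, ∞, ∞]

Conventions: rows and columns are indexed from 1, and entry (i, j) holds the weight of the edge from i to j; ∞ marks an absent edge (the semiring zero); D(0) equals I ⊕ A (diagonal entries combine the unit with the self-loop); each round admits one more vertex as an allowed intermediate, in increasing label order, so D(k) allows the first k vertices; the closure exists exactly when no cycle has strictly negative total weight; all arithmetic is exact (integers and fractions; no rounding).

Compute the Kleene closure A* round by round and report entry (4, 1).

D(0):
  [0, 15, ∞, ∞]
  [13, 0, ∞, ∞]
  [∞, 13, 0, 1]
  [15, 9, ∞, 0]
D(1):
  [0, 15, ∞, ∞]
  [13, 0, ∞, ∞]
  [∞, 13, 0, 1]
  [15, 9, ∞, 0]
D(2):
  [0, 15, ∞, ∞]
  [13, 0, ∞, ∞]
  [26, 13, 0, 1]
  [15, 9, ∞, 0]
D(3):
  [0, 15, ∞, ∞]
  [13, 0, ∞, ∞]
  [26, 13, 0, 1]
  [15, 9, ∞, 0]
D(4):
  [0, 15, ∞, ∞]
  [13, 0, ∞, ∞]
  [16, 10, 0, 1]
  [15, 9, ∞, 0]
Answer: A*[4][1] = 15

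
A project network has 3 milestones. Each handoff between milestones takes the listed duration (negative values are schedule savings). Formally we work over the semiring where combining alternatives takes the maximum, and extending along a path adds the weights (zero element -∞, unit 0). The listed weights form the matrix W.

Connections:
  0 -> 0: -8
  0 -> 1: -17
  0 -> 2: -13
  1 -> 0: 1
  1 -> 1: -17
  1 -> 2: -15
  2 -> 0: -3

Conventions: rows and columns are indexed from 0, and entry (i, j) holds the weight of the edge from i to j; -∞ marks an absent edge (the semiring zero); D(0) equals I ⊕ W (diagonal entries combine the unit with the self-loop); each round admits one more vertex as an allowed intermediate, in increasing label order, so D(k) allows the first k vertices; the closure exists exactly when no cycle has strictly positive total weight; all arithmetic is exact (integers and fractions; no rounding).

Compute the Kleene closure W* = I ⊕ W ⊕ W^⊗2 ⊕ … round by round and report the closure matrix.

D(0):
  [0, -17, -13]
  [1, 0, -15]
  [-3, -∞, 0]
D(1):
  [0, -17, -13]
  [1, 0, -12]
  [-3, -20, 0]
D(2):
  [0, -17, -13]
  [1, 0, -12]
  [-3, -20, 0]
D(3):
  [0, -17, -13]
  [1, 0, -12]
  [-3, -20, 0]
Answer: W* = [[0, -17, -13], [1, 0, -12], [-3, -20, 0]]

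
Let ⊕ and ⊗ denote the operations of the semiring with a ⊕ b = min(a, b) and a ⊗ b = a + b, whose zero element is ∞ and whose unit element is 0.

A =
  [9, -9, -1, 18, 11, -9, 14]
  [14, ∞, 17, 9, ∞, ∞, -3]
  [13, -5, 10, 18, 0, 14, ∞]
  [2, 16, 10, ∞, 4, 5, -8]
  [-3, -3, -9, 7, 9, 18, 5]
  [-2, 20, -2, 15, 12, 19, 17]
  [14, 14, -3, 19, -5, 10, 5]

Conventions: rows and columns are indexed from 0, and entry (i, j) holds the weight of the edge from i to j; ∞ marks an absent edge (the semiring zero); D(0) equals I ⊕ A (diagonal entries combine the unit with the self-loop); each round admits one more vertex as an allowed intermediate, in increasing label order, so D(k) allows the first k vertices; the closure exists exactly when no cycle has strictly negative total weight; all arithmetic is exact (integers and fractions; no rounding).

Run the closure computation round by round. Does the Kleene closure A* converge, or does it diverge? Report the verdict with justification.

D(0):
  [0, -9, -1, 18, 11, -9, 14]
  [14, 0, 17, 9, ∞, ∞, -3]
  [13, -5, 0, 18, 0, 14, ∞]
  [2, 16, 10, 0, 4, 5, -8]
  [-3, -3, -9, 7, 0, 18, 5]
  [-2, 20, -2, 15, 12, 0, 17]
  [14, 14, -3, 19, -5, 10, 0]
Detection: at round 1, diagonal entry (5, 5) turns strictly negative.
Key observation: the cycle 5->0->5 has total weight (-2) + (-9), which is strictly negative.
Answer: DIVERGES — negative cycle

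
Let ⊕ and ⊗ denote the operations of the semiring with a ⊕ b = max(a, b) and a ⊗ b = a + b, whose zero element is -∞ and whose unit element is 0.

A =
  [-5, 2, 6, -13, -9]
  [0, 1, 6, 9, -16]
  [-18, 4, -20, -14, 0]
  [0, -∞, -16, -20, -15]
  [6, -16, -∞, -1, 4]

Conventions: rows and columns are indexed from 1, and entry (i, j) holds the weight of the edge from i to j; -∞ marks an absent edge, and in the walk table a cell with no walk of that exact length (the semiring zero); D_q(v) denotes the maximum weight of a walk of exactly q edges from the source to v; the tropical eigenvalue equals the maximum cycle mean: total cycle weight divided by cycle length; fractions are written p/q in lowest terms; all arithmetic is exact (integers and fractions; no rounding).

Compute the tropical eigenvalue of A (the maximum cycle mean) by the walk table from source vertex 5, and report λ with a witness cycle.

q=0: [-∞, -∞, -∞, -∞, 0]
q=1: [6, -16, -∞, -1, 4]
q=2: [10, 8, 12, 3, 8]
q=3: [14, 16, 16, 17, 12]
q=4: [18, 20, 22, 25, 16]
q=5: [25, 26, 26, 29, 22]
Optimal cycle mean attained by: cycle 2->3->2, total 6 + 4, length 2.
Answer: λ = 5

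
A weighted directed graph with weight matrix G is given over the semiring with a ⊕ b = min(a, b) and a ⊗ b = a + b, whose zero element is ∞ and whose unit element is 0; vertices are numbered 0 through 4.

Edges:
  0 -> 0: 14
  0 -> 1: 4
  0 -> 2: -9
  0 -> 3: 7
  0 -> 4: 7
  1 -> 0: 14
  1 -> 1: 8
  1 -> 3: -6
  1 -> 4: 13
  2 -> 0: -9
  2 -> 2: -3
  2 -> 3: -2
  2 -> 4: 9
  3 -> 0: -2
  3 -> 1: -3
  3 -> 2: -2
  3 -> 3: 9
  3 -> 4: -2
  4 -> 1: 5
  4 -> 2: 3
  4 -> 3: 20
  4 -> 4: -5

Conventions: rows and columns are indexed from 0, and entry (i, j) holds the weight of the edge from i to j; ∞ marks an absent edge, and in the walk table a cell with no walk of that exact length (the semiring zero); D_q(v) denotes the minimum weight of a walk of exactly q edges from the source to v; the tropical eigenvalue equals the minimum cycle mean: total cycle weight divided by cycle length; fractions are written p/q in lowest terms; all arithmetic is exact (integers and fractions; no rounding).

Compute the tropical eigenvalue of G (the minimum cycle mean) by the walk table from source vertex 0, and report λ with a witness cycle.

q=0: [0, ∞, ∞, ∞, ∞]
q=1: [14, 4, -9, 7, 7]
q=2: [-18, 4, -12, -11, 0]
q=3: [-21, -14, -27, -14, -13]
q=4: [-36, -17, -30, -29, -18]
q=5: [-39, -32, -45, -32, -31]
Optimal cycle mean attained by: cycle 0->2->0, total (-9) + (-9), length 2.
Answer: λ = -9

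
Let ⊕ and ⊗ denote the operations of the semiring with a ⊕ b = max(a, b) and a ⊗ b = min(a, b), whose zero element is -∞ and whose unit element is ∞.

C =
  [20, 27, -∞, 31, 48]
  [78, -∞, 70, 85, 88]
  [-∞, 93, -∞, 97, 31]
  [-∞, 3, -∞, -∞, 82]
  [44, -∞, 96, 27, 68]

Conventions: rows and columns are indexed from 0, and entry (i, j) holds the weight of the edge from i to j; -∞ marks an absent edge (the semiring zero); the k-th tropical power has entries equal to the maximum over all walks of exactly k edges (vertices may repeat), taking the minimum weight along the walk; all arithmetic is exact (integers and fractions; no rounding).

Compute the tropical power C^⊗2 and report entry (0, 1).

C^⊗2:
  [44, 20, 48, 27, 48]
  [44, 70, 88, 70, 82]
  [78, 3, 70, 85, 88]
  [44, -∞, 82, 27, 68]
  [44, 93, 68, 96, 68]
Key observation: the optimum is the walk 0->0->1, with weight 20 min 27 = 20.
Optimal value attained by: walk 0->0->1.
Answer: (C^⊗2)[0][1] = 20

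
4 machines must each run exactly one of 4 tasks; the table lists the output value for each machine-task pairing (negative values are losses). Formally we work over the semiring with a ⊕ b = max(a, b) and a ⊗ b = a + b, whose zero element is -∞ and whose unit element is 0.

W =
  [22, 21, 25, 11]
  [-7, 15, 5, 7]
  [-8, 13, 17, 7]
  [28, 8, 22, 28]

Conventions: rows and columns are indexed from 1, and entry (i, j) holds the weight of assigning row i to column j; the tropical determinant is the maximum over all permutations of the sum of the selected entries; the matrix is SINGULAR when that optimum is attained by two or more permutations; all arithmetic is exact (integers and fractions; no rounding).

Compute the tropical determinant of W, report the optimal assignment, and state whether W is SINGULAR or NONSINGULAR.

σ = (1, 2, 3, 4): 22 + 15 + 17 + 28 = 82
σ = (1, 2, 4, 3): 22 + 15 + 7 + 22 = 66
σ = (1, 3, 2, 4): 22 + 5 + 13 + 28 = 68
σ = (1, 3, 4, 2): 22 + 5 + 7 + 8 = 42
σ = (1, 4, 2, 3): 22 + 7 + 13 + 22 = 64
σ = (1, 4, 3, 2): 22 + 7 + 17 + 8 = 54
σ = (2, 1, 3, 4): 21 + (-7) + 17 + 28 = 59
σ = (2, 1, 4, 3): 21 + (-7) + 7 + 22 = 43
σ = (2, 3, 1, 4): 21 + 5 + (-8) + 28 = 46
σ = (2, 3, 4, 1): 21 + 5 + 7 + 28 = 61
σ = (2, 4, 1, 3): 21 + 7 + (-8) + 22 = 42
σ = (2, 4, 3, 1): 21 + 7 + 17 + 28 = 73
σ = (3, 1, 2, 4): 25 + (-7) + 13 + 28 = 59
σ = (3, 1, 4, 2): 25 + (-7) + 7 + 8 = 33
σ = (3, 2, 1, 4): 25 + 15 + (-8) + 28 = 60
σ = (3, 2, 4, 1): 25 + 15 + 7 + 28 = 75
σ = (3, 4, 1, 2): 25 + 7 + (-8) + 8 = 32
σ = (3, 4, 2, 1): 25 + 7 + 13 + 28 = 73
σ = (4, 1, 2, 3): 11 + (-7) + 13 + 22 = 39
σ = (4, 1, 3, 2): 11 + (-7) + 17 + 8 = 29
σ = (4, 2, 1, 3): 11 + 15 + (-8) + 22 = 40
σ = (4, 2, 3, 1): 11 + 15 + 17 + 28 = 71
σ = (4, 3, 1, 2): 11 + 5 + (-8) + 8 = 16
σ = (4, 3, 2, 1): 11 + 5 + 13 + 28 = 57
Optimal value attained by: σ = (1, 2, 3, 4).
Answer: det⊕(W) = 82; verdict: NONSINGULAR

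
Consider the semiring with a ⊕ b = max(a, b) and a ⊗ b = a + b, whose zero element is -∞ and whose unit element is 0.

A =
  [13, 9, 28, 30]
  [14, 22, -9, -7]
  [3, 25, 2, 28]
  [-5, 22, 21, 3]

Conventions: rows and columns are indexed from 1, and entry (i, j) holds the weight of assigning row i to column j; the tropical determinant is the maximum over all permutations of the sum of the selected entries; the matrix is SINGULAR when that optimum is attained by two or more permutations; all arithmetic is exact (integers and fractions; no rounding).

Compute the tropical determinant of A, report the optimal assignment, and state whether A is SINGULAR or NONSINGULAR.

σ = (1, 2, 3, 4): 13 + 22 + 2 + 3 = 40
σ = (1, 2, 4, 3): 13 + 22 + 28 + 21 = 84
σ = (1, 3, 2, 4): 13 + (-9) + 25 + 3 = 32
σ = (1, 3, 4, 2): 13 + (-9) + 28 + 22 = 54
σ = (1, 4, 2, 3): 13 + (-7) + 25 + 21 = 52
σ = (1, 4, 3, 2): 13 + (-7) + 2 + 22 = 30
σ = (2, 1, 3, 4): 9 + 14 + 2 + 3 = 28
σ = (2, 1, 4, 3): 9 + 14 + 28 + 21 = 72
σ = (2, 3, 1, 4): 9 + (-9) + 3 + 3 = 6
σ = (2, 3, 4, 1): 9 + (-9) + 28 + (-5) = 23
σ = (2, 4, 1, 3): 9 + (-7) + 3 + 21 = 26
σ = (2, 4, 3, 1): 9 + (-7) + 2 + (-5) = -1
σ = (3, 1, 2, 4): 28 + 14 + 25 + 3 = 70
σ = (3, 1, 4, 2): 28 + 14 + 28 + 22 = 92
σ = (3, 2, 1, 4): 28 + 22 + 3 + 3 = 56
σ = (3, 2, 4, 1): 28 + 22 + 28 + (-5) = 73
σ = (3, 4, 1, 2): 28 + (-7) + 3 + 22 = 46
σ = (3, 4, 2, 1): 28 + (-7) + 25 + (-5) = 41
σ = (4, 1, 2, 3): 30 + 14 + 25 + 21 = 90
σ = (4, 1, 3, 2): 30 + 14 + 2 + 22 = 68
σ = (4, 2, 1, 3): 30 + 22 + 3 + 21 = 76
σ = (4, 2, 3, 1): 30 + 22 + 2 + (-5) = 49
σ = (4, 3, 1, 2): 30 + (-9) + 3 + 22 = 46
σ = (4, 3, 2, 1): 30 + (-9) + 25 + (-5) = 41
Optimal value attained by: σ = (3, 1, 4, 2).
Answer: det⊕(A) = 92; verdict: NONSINGULAR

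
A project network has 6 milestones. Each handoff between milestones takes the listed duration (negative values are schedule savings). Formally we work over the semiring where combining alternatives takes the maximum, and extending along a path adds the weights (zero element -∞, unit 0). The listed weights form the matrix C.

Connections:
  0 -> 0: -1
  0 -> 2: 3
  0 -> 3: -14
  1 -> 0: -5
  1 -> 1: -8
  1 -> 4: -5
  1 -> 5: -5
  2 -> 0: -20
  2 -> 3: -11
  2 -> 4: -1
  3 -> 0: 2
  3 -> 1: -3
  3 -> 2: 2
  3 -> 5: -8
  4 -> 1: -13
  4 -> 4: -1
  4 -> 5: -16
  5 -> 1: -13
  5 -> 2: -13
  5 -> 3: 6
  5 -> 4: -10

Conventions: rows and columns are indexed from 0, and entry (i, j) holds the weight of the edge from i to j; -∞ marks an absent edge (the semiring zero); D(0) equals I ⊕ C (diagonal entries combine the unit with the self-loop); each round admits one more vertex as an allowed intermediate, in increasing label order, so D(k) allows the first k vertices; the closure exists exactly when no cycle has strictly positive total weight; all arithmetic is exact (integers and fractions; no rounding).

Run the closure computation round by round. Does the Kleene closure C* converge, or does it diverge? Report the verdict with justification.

D(0):
  [0, -∞, 3, -14, -∞, -∞]
  [-5, 0, -∞, -∞, -5, -5]
  [-20, -∞, 0, -11, -1, -∞]
  [2, -3, 2, 0, -∞, -8]
  [-∞, -13, -∞, -∞, 0, -16]
  [-∞, -13, -13, 6, -10, 0]
D(1):
  [0, -∞, 3, -14, -∞, -∞]
  [-5, 0, -2, -19, -5, -5]
  [-20, -∞, 0, -11, -1, -∞]
  [2, -3, 5, 0, -∞, -8]
  [-∞, -13, -∞, -∞, 0, -16]
  [-∞, -13, -13, 6, -10, 0]
D(2):
  [0, -∞, 3, -14, -∞, -∞]
  [-5, 0, -2, -19, -5, -5]
  [-20, -∞, 0, -11, -1, -∞]
  [2, -3, 5, 0, -8, -8]
  [-18, -13, -15, -32, 0, -16]
  [-18, -13, -13, 6, -10, 0]
D(3):
  [0, -∞, 3, -8, 2, -∞]
  [-5, 0, -2, -13, -3, -5]
  [-20, -∞, 0, -11, -1, -∞]
  [2, -3, 5, 0, 4, -8]
  [-18, -13, -15, -26, 0, -16]
  [-18, -13, -13, 6, -10, 0]
D(4):
  [0, -11, 3, -8, 2, -16]
  [-5, 0, -2, -13, -3, -5]
  [-9, -14, 0, -11, -1, -19]
  [2, -3, 5, 0, 4, -8]
  [-18, -13, -15, -26, 0, -16]
  [8, 3, 11, 6, 10, 0]
D(5):
  [0, -11, 3, -8, 2, -14]
  [-5, 0, -2, -13, -3, -5]
  [-9, -14, 0, -11, -1, -17]
  [2, -3, 5, 0, 4, -8]
  [-18, -13, -15, -26, 0, -16]
  [8, 3, 11, 6, 10, 0]
D(6):
  [0, -11, 3, -8, 2, -14]
  [3, 0, 6, 1, 5, -5]
  [-9, -14, 0, -11, -1, -17]
  [2, -3, 5, 0, 4, -8]
  [-8, -13, -5, -10, 0, -16]
  [8, 3, 11, 6, 10, 0]
Key observation: every diagonal entry stays at the unit through all rounds, so no improving cycle exists.
Answer: CONVERGES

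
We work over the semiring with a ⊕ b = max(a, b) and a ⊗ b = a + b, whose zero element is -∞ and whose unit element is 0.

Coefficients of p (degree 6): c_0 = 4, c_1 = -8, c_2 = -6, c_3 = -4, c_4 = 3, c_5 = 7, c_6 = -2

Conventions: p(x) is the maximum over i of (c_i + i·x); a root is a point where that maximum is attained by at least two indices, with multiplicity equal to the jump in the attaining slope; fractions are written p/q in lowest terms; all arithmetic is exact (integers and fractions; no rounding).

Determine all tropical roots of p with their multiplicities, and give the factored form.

hull edge (i=0, c=4) to (i=5, c=7): slope 3/5, span 5
hull edge (i=5, c=7) to (i=6, c=-2): slope -9, span 1
Factored form: p(x) = -2 ⊗ (x ⊕ (-3/5)) ⊗ (x ⊕ (-3/5)) ⊗ (x ⊕ (-3/5)) ⊗ (x ⊕ (-3/5)) ⊗ (x ⊕ (-3/5)) ⊗ (x ⊕ 9)
Answer: roots = -3/5 (mult 5), 9 (mult 1)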